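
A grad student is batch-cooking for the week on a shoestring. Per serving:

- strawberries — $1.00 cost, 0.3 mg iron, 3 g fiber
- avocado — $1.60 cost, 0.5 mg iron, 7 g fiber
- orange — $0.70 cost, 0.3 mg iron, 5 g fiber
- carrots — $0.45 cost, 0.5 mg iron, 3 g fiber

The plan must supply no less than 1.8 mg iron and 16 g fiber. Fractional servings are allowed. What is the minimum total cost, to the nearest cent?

$2.32

At the optimum either one food covers both requirements or two foods hit both targets exactly; no other combination can be cheaper.
strawberries only: max(1.8/0.3, 16/3) = 6 servings → $6.00.
avocado only: max(1.8/0.5, 16/7) = 3.6 servings → $5.76.
orange only: max(1.8/0.3, 16/5) = 6 servings → $4.20.
carrots only: max(1.8/0.5, 16/3) = 5.333 servings → $2.40.
strawberries + avocado with both targets exact would need a negative amount; discard.
strawberries + orange: the both-tight solution has a negative serving — not a feasible corner.
strawberries + carrots with both tight: 4.333 servings and 1 serving → $4.78.
avocado + orange: the both-tight solution has a negative serving — not a feasible corner.
avocado + carrots with both tight: 1.3 servings and 2.3 servings → $3.12.
orange + carrots with both tight: 1.625 servings and 2.625 servings → $2.32.
Cheapest feasible corner: $2.32.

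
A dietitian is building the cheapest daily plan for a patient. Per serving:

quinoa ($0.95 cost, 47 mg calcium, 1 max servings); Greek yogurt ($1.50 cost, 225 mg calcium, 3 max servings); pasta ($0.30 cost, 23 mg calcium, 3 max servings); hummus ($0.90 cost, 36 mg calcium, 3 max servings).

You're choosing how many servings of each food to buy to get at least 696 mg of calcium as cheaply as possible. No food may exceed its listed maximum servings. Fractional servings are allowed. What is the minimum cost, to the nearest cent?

Cost per mg of calcium: Greek yogurt $0.0067, pasta $0.0130, quinoa $0.0202, hummus $0.0250.
Take 3 servings of Greek yogurt: +675.0 mg calcium for $4.50 (total $4.50, still need 21.0 mg).
Take 0.913 servings of pasta: +21.0 mg calcium for $0.27 (total $4.77, still need 0.0 mg).
Filling from the cheapest source first is optimal under one linear minimum: $4.77.

$4.77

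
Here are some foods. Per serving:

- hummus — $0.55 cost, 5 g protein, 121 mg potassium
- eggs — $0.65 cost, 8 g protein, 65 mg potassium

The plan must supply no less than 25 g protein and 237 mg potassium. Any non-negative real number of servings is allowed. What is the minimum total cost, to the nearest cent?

$2.09

Check every corner: each single food scaled to meet both minima, and each pair solved so both constraints bind.
hummus only: max(25/5, 237/121) = 5 servings → $2.75.
eggs only: max(25/8, 237/65) = 3.646 servings → $2.37.
hummus + eggs with both tight: 0.4215 servings and 2.862 servings → $2.09.
So the least-cost plan costs $2.09.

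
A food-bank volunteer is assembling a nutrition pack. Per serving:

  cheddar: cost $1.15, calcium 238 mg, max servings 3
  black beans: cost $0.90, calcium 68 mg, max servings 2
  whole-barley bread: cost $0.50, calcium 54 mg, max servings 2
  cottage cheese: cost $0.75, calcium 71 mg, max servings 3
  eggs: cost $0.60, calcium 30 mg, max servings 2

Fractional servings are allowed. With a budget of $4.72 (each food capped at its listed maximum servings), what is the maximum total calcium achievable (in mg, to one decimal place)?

847.6 mg

Calcium per dollar: cheddar 207, whole-barley bread 108, cottage cheese 94.67, black beans 75.56, eggs 50.
Take 3 servings of cheddar: spends $3.45, +714.0 mg calcium (running total 714.0 mg).
Take 2 servings of whole-barley bread: spends $1.00, +108.0 mg calcium (running total 822.0 mg).
Take 0.36 servings of cottage cheese: spends $0.27, +25.6 mg calcium (running total 847.6 mg).
Filling greedily by calcium-per-dollar is optimal for one linear limit, giving 847.6 mg.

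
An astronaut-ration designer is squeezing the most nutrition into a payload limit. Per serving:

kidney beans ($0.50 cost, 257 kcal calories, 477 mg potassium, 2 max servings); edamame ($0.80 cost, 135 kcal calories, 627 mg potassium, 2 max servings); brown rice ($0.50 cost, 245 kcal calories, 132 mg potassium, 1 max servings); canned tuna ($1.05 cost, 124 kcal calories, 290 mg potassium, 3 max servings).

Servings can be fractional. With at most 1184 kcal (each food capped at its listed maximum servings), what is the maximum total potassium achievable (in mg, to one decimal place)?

3093.1 mg

Potassium per kcal: edamame 4.644, canned tuna 2.339, kidney beans 1.856, brown rice 0.5388.
Take 2 servings of edamame: uses 270 kcal, +1254.0 mg potassium (running total 1254.0 mg).
Take 3 servings of canned tuna: uses 372 kcal, +870.0 mg potassium (running total 2124.0 mg).
Take 2 servings of kidney beans: uses 514 kcal, +954.0 mg potassium (running total 3078.0 mg).
Take 0.1143 servings of brown rice: uses 28 kcal, +15.1 mg potassium (running total 3093.1 mg).
Filling greedily by potassium-per-kcal is optimal for one linear limit, giving 3093.1 mg.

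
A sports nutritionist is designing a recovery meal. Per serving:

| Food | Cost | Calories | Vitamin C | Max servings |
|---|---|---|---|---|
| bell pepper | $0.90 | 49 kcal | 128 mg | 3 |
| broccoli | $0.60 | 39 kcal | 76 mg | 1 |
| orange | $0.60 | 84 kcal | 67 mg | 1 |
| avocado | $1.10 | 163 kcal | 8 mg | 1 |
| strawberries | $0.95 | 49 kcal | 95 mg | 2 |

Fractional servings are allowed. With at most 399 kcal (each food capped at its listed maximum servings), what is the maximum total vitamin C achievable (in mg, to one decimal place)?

Vitamin C per kcal: bell pepper 2.612, broccoli 1.949, strawberries 1.939, orange 0.7976, avocado 0.04908.
Take 3 servings of bell pepper: uses 147 kcal, +384.0 mg vitamin C (running total 384.0 mg).
Take 1 serving of broccoli: uses 39 kcal, +76.0 mg vitamin C (running total 460.0 mg).
Take 2 servings of strawberries: uses 98 kcal, +190.0 mg vitamin C (running total 650.0 mg).
Take 1 serving of orange: uses 84 kcal, +67.0 mg vitamin C (running total 717.0 mg).
Take 0.1902 servings of avocado: uses 31 kcal, +1.5 mg vitamin C (running total 718.5 mg).
Filling greedily by vitamin C-per-kcal is optimal for one linear limit, giving 718.5 mg.

718.5 mg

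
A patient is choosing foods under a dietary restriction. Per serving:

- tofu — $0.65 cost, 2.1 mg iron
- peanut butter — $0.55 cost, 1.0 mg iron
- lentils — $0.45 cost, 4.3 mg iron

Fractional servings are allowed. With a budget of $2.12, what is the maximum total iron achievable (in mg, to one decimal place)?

Iron per dollar: lentils 9.556, tofu 3.231, peanut butter 1.818.
With no serving limits, spend the whole cost allowance on lentils: $2.12 / $0.45 × 4.3 mg = 20.3 mg.

20.3 mg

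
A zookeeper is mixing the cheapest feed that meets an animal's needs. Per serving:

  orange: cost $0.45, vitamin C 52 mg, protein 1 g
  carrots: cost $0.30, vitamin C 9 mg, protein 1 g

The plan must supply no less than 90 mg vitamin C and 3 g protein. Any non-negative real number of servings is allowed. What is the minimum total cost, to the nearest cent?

Two binding constraints pin down two serving amounts, so the optimal mix uses at most two foods. The candidates are each food alone (scaled to the tighter of vitamin C/protein) and each pair with both constraints tight.
orange only: max(90/52, 3/1) = 3 servings → $1.35.
carrots only: max(90/9, 3/1) = 10 servings → $3.00.
orange + carrots with both tight: 1.465 servings and 1.535 servings → $1.12.
So the least-cost plan costs $1.12.

$1.12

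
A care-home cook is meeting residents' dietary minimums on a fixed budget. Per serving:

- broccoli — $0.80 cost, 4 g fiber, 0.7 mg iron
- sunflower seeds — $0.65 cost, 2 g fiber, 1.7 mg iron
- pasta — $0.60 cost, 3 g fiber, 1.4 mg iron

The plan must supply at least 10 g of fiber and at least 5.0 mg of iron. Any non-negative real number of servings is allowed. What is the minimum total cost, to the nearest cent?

$2.11

An LP optimum is at a vertex; with two nutrient constraints at most two foods are used. Check each candidate.
broccoli only: max(10/4, 5.0/0.7) = 7.143 servings → $5.71.
sunflower seeds only: max(10/2, 5.0/1.7) = 5 servings → $3.25.
pasta only: max(10/3, 5.0/1.4) = 3.571 servings → $2.14.
broccoli + sunflower seeds with both tight: 1.296 servings and 2.407 servings → $2.60.
broccoli + pasta with both targets exact would need a negative amount; discard.
sunflower seeds + pasta with both tight: 0.4348 servings and 3.043 servings → $2.11.
So the least-cost plan costs $2.11.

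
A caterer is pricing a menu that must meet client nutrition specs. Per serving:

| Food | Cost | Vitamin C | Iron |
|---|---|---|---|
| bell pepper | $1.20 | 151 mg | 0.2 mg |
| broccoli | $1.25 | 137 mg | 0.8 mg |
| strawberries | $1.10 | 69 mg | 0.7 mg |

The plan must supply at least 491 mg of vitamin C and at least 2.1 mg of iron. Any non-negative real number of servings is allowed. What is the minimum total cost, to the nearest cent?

This is a tiny linear program; its minimum lies at a vertex of the feasible set. List the vertices and price them.
bell pepper only: max(491/151, 2.1/0.2) = 10.5 servings → $12.60.
broccoli only: max(491/137, 2.1/0.8) = 3.584 servings → $4.48.
strawberries only: max(491/69, 2.1/0.7) = 7.116 servings → $7.83.
bell pepper + broccoli with both tight: 1.125 servings and 2.344 servings → $4.28.
bell pepper + strawberries with both tight: 2.163 servings and 2.382 servings → $5.22.
broccoli + strawberries with both targets exact would need a negative amount; discard.
The minimum over all feasible corners is $4.28.

$4.28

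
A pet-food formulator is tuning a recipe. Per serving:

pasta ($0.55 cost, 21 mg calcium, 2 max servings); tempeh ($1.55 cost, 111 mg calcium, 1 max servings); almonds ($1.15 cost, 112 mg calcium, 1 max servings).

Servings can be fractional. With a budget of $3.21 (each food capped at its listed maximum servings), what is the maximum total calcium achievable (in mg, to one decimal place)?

242.5 mg

Calcium per dollar: almonds 97.39, tempeh 71.61, pasta 38.18.
Take 1 serving of almonds: spends $1.15, +112.0 mg calcium (running total 112.0 mg).
Take 1 serving of tempeh: spends $1.55, +111.0 mg calcium (running total 223.0 mg).
Take 0.9273 servings of pasta: spends $0.51, +19.5 mg calcium (running total 242.5 mg).
Filling greedily by calcium-per-dollar is optimal for one linear limit, giving 242.5 mg.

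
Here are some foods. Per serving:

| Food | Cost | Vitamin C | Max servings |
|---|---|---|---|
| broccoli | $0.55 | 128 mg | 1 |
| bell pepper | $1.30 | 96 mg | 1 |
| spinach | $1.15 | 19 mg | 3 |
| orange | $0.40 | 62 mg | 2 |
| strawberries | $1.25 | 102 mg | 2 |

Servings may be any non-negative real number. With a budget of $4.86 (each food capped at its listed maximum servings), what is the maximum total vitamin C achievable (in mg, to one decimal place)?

Vitamin C per dollar: broccoli 232.7, orange 155, strawberries 81.6, bell pepper 73.85, spinach 16.52.
Take 1 serving of broccoli: spends $0.55, +128.0 mg vitamin C (running total 128.0 mg).
Take 2 servings of orange: spends $0.80, +124.0 mg vitamin C (running total 252.0 mg).
Take 2 servings of strawberries: spends $2.50, +204.0 mg vitamin C (running total 456.0 mg).
Take 0.7769 servings of bell pepper: spends $1.01, +74.6 mg vitamin C (running total 530.6 mg).
Filling greedily by vitamin C-per-dollar is optimal for one linear limit, giving 530.6 mg.

530.6 mg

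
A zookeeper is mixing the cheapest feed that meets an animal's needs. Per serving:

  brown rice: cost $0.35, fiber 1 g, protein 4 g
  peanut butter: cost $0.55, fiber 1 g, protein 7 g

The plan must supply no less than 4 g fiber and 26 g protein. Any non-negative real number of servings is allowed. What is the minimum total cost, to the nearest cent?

A basic optimal solution has at most two foods positive. Try each food alone and each pair with both targets met exactly.
brown rice only: max(4/1, 26/4) = 6.5 servings → $2.27.
peanut butter only: max(4/1, 26/7) = 4 servings → $2.20.
brown rice + peanut butter with both tight: 0.6667 servings and 3.333 servings → $2.07.
Cheapest feasible corner: $2.07.

$2.07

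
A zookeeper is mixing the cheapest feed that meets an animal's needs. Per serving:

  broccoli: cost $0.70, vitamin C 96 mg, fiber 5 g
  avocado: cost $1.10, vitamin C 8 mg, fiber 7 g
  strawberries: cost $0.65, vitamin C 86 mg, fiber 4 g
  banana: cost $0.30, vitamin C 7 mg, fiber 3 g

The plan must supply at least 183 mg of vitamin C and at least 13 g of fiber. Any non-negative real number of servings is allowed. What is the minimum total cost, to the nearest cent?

An LP optimum is at a vertex; with two nutrient constraints at most two foods are used. Check each candidate.
broccoli only: max(183/96, 13/5) = 2.6 servings → $1.82.
avocado only: max(183/8, 13/7) = 22.88 servings → $25.16.
strawberries only: max(183/86, 13/4) = 3.25 servings → $2.11.
banana only: max(183/7, 13/3) = 26.14 servings → $7.84.
broccoli + avocado with both tight: 1.862 servings and 0.5269 servings → $1.88.
broccoli + strawberries: intersection lies outside the first quadrant.
broccoli + banana with both tight: 1.81 servings and 1.316 servings → $1.66.
avocado + strawberries with both tight: 0.6772 servings and 2.065 servings → $2.09.
avocado + banana: intersection lies outside the first quadrant.
strawberries + banana with both tight: 1.991 servings and 1.678 servings → $1.80.
Cheapest feasible corner: $1.66.

$1.66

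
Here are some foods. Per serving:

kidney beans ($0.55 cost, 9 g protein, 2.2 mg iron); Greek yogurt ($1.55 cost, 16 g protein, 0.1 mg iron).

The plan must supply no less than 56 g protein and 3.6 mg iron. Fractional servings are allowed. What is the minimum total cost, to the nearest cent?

kidney beans only: max(56/9, 3.6/2.2) = 6.222 servings → $3.42.
Greek yogurt only: max(56/16, 3.6/0.1) = 36 servings → $55.80.
kidney beans + Greek yogurt with both tight: 1.516 servings and 2.647 servings → $4.94.
The minimum over all feasible corners is $3.42.

$3.42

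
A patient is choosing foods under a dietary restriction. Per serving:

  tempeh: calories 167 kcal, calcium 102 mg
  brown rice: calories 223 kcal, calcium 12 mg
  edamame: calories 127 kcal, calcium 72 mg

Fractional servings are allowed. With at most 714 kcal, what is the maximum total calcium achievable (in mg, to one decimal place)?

Calcium per kcal: tempeh 0.6108, edamame 0.5669, brown rice 0.05381.
With no serving limits, spend the whole calories allowance on tempeh: 714 kcal / 167 kcal × 102 mg = 436.1 mg.

436.1 mg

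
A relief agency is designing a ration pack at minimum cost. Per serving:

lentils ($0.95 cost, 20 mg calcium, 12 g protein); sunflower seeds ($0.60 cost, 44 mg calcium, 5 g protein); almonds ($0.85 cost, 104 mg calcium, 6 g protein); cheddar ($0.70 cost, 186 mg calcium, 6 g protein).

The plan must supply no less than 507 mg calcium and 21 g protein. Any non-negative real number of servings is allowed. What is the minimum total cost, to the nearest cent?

$2.27

An LP optimum is at a vertex; with two nutrient constraints at most two foods are used. Check each candidate.
lentils only: max(507/20, 21/12) = 25.35 servings → $24.08.
sunflower seeds only: max(507/44, 21/5) = 11.52 servings → $6.91.
almonds only: max(507/104, 21/6) = 4.875 servings → $4.14.
cheddar only: max(507/186, 21/6) = 3.5 servings → $2.45.
lentils + sunflower seeds: the both-tight solution has a negative serving — not a feasible corner.
lentils + almonds: intersection lies outside the first quadrant.
lentils + cheddar with both tight: 0.4091 servings and 2.682 servings → $2.27.
sunflower seeds + almonds with both targets exact would need a negative amount; discard.
sunflower seeds + cheddar with both tight: 1.297 servings and 2.419 servings → $2.47.
almonds + cheddar with both tight: 1.756 servings and 1.744 servings → $2.71.
So the least-cost plan costs $2.27.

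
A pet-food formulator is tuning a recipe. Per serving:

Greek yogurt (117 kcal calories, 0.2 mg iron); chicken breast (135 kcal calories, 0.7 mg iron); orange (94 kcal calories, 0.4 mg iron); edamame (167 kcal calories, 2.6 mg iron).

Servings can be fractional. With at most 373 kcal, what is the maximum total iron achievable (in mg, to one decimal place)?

5.8 mg

Iron per kcal: edamame 0.01557, chicken breast 0.005185, orange 0.004255, Greek yogurt 0.001709.
With no serving limits, spend the whole calories allowance on edamame: 373 kcal / 167 kcal × 2.6 mg = 5.8 mg.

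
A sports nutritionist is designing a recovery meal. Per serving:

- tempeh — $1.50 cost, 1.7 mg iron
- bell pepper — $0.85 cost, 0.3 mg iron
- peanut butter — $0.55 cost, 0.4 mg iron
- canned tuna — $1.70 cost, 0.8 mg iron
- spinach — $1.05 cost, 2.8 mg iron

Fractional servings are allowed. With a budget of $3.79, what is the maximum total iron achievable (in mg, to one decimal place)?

10.1 mg

Iron per dollar: spinach 2.667, tempeh 1.133, peanut butter 0.7273, canned tuna 0.4706, bell pepper 0.3529.
With no serving limits, spend the whole cost allowance on spinach: $3.79 / $1.05 × 2.8 mg = 10.1 mg.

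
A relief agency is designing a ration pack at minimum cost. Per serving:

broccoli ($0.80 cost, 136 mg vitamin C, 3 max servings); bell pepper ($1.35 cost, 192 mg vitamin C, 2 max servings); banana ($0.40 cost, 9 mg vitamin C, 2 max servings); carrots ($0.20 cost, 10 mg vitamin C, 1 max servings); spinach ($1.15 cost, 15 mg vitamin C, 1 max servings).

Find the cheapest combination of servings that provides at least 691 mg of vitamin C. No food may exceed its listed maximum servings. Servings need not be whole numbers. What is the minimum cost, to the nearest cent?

Cost per mg of vitamin C: broccoli $0.0059, bell pepper $0.0070, carrots $0.0200, banana $0.0444, spinach $0.0767.
Take 3 servings of broccoli: +408.0 mg vitamin C for $2.40 (total $2.40, still need 283.0 mg).
Take 1.474 servings of bell pepper: +283.0 mg vitamin C for $1.99 (total $4.39, still need 0.0 mg).
Filling from the cheapest source first is optimal under one linear minimum: $4.39.

$4.39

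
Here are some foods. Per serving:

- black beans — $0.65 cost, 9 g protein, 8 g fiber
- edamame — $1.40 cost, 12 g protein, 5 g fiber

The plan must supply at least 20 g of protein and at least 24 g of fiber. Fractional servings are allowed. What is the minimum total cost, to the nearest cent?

$1.95

At the optimum either one food covers both requirements or two foods hit both targets exactly; no other combination can be cheaper.
black beans only: max(20/9, 24/8) = 3 servings → $1.95.
edamame only: max(20/12, 24/5) = 4.8 servings → $6.72.
black beans + edamame: the both-tight solution has a negative serving — not a feasible corner.
So the least-cost plan costs $1.95.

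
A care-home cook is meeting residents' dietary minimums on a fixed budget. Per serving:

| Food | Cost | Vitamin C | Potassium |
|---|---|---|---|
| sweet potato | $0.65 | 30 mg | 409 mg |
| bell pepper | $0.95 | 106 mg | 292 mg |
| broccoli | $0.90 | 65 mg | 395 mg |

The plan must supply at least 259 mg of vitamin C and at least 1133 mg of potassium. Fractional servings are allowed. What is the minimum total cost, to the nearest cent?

$2.81

An LP optimum is at a vertex; with two nutrient constraints at most two foods are used. Check each candidate.
sweet potato only: max(259/30, 1133/409) = 8.633 servings → $5.61.
bell pepper only: max(259/106, 1133/292) = 3.88 servings → $3.69.
broccoli only: max(259/65, 1133/395) = 3.985 servings → $3.59.
sweet potato + bell pepper with both tight: 1.285 servings and 2.08 servings → $2.81.
sweet potato + broccoli: intersection lies outside the first quadrant.
bell pepper + broccoli with both tight: 1.252 servings and 1.943 servings → $2.94.
So the least-cost plan costs $2.81.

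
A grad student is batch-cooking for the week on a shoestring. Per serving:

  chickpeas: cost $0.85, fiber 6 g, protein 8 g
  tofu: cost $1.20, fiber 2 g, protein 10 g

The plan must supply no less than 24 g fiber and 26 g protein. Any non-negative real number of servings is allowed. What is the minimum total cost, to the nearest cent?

A basic optimal solution has at most two foods positive. Try each food alone and each pair with both targets met exactly.
chickpeas only: max(24/6, 26/8) = 4 servings → $3.40.
tofu only: max(24/2, 26/10) = 12 servings → $14.40.
chickpeas + tofu: intersection lies outside the first quadrant.
Cheapest feasible corner: $3.40.

$3.40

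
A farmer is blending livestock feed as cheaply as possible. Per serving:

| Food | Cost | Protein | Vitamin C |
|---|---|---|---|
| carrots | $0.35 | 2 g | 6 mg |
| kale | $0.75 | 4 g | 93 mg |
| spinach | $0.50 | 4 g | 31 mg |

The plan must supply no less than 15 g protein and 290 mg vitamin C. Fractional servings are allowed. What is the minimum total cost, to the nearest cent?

$2.58

This is a tiny linear program; its minimum lies at a vertex of the feasible set. List the vertices and price them.
carrots only: max(15/2, 290/6) = 48.33 servings → $16.92.
kale only: max(15/4, 290/93) = 3.75 servings → $2.81.
spinach only: max(15/4, 290/31) = 9.355 servings → $4.68.
carrots + kale with both tight: 1.451 servings and 3.025 servings → $2.78.
carrots + spinach: the both-tight solution has a negative serving — not a feasible corner.
kale + spinach with both tight: 2.802 servings and 0.9476 servings → $2.58.
The minimum over all feasible corners is $2.58.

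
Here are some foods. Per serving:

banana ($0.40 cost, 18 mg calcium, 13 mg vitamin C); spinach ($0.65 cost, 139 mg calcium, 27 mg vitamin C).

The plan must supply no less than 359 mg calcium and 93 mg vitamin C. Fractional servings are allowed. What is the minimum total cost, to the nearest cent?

$2.24

banana only: max(359/18, 93/13) = 19.94 servings → $7.98.
spinach only: max(359/139, 93/27) = 3.444 servings → $2.24.
banana + spinach with both tight: 2.448 servings and 2.266 servings → $2.45.
Cheapest feasible corner: $2.24.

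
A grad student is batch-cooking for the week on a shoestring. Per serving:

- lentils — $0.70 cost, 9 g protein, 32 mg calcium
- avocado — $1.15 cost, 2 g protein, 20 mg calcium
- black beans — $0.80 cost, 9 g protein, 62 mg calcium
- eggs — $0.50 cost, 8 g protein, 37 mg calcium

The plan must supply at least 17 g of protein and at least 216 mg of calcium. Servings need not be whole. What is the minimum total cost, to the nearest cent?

$2.79

A basic optimal solution has at most two foods positive. Try each food alone and each pair with both targets met exactly.
lentils only: max(17/9, 216/32) = 6.75 servings → $4.72.
avocado only: max(17/2, 216/20) = 10.8 servings → $12.42.
black beans only: max(17/9, 216/62) = 3.484 servings → $2.79.
eggs only: max(17/8, 216/37) = 5.838 servings → $2.92.
lentils + avocado: intersection lies outside the first quadrant.
lentils + black beans with both targets exact would need a negative amount; discard.
lentils + eggs: intersection lies outside the first quadrant.
avocado + black beans: intersection lies outside the first quadrant.
avocado + eggs with both targets exact would need a negative amount; discard.
black beans + eggs with both targets exact would need a negative amount; discard.
The minimum over all feasible corners is $2.79.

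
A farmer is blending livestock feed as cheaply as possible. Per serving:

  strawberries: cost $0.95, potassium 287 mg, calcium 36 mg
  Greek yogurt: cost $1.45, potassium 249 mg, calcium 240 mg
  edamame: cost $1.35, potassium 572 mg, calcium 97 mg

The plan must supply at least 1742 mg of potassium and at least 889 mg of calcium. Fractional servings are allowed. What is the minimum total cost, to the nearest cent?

At the optimum either one food covers both requirements or two foods hit both targets exactly; no other combination can be cheaper.
strawberries only: max(1742/287, 889/36) = 24.69 servings → $23.46.
Greek yogurt only: max(1742/249, 889/240) = 6.996 servings → $10.14.
edamame only: max(1742/572, 889/97) = 9.165 servings → $12.37.
strawberries + Greek yogurt with both tight: 3.283 servings and 3.212 servings → $7.78.
strawberries + edamame with both targets exact would need a negative amount; discard.
Greek yogurt + edamame with both tight: 3.001 servings and 1.739 servings → $6.70.
The minimum over all feasible corners is $6.70.

$6.70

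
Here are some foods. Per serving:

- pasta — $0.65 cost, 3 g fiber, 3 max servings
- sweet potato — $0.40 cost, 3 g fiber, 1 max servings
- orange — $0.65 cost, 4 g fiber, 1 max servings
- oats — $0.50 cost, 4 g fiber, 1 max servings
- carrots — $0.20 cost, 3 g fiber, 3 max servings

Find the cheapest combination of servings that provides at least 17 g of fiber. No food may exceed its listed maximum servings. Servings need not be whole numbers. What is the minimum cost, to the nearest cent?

$1.66

Cost per g of fiber: carrots $0.0667, oats $0.1250, sweet potato $0.1333, orange $0.1625, pasta $0.2167.
Take 3 servings of carrots: +9.0 g fiber for $0.60 (total $0.60, still need 8.0 g).
Take 1 serving of oats: +4.0 g fiber for $0.50 (total $1.10, still need 4.0 g).
Take 1 serving of sweet potato: +3.0 g fiber for $0.40 (total $1.50, still need 1.0 g).
Take 0.25 servings of orange: +1.0 g fiber for $0.16 (total $1.66, still need 0.0 g).
Filling from the cheapest source first is optimal under one linear minimum: $1.66.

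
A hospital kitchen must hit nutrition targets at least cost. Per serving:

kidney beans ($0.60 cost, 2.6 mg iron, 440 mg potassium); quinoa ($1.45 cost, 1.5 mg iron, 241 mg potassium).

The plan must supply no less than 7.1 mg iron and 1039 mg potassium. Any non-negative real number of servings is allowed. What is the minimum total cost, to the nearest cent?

$1.64

Two binding constraints pin down two serving amounts, so the optimal mix uses at most two foods. The candidates are each food alone (scaled to the tighter of iron/potassium) and each pair with both constraints tight.
kidney beans only: max(7.1/2.6, 1039/440) = 2.731 servings → $1.64.
quinoa only: max(7.1/1.5, 1039/241) = 4.733 servings → $6.86.
kidney beans + quinoa: the both-tight solution has a negative serving — not a feasible corner.
So the least-cost plan costs $1.64.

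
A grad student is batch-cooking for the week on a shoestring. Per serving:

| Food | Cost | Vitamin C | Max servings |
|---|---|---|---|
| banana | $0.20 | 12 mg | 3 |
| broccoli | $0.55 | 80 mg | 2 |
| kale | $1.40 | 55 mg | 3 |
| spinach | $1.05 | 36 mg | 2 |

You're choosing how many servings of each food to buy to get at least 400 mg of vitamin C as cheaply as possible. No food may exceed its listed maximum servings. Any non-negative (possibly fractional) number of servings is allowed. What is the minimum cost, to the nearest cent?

$7.04

Cost per mg of vitamin C: broccoli $0.0069, banana $0.0167, kale $0.0255, spinach $0.0292.
Take 2 servings of broccoli: +160.0 mg vitamin C for $1.10 (total $1.10, still need 240.0 mg).
Take 3 servings of banana: +36.0 mg vitamin C for $0.60 (total $1.70, still need 204.0 mg).
Take 3 servings of kale: +165.0 mg vitamin C for $4.20 (total $5.90, still need 39.0 mg).
Take 1.083 servings of spinach: +39.0 mg vitamin C for $1.14 (total $7.04, still need 0.0 mg).
Greedy by cheapest-per-mg is optimal for a single linear constraint, so the minimum cost is $7.04.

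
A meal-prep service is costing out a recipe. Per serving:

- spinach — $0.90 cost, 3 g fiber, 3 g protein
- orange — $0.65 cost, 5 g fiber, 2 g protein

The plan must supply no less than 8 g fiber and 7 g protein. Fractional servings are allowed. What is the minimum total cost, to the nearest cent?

The cheapest plan sits at a corner of the feasible region — with two constraints it uses at most two foods.
spinach only: max(8/3, 7/3) = 2.667 servings → $2.40.
orange only: max(8/5, 7/2) = 3.5 servings → $2.27.
spinach + orange with both tight: 2.111 servings and 0.3333 servings → $2.12.
The minimum over all feasible corners is $2.12.

$2.12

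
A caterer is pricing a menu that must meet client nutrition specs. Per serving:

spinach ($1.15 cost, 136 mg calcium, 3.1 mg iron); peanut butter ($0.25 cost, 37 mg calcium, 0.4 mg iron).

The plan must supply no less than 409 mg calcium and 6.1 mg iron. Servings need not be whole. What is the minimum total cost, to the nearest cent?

For a min-cost LP with two ≥-constraints, a basic feasible solution has at most two positive variables.
spinach only: max(409/136, 6.1/3.1) = 3.007 servings → $3.46.
peanut butter only: max(409/37, 6.1/0.4) = 15.25 servings → $3.81.
spinach + peanut butter with both tight: 1.03 servings and 7.269 servings → $3.00.
So the least-cost plan costs $3.00.

$3.00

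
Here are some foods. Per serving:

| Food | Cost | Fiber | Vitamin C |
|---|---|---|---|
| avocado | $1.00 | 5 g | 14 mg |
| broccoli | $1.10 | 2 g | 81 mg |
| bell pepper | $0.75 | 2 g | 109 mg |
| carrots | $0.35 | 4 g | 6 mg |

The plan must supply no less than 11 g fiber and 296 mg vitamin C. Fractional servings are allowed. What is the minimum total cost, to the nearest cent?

avocado only: max(11/5, 296/14) = 21.14 servings → $21.14.
broccoli only: max(11/2, 296/81) = 5.5 servings → $6.05.
bell pepper only: max(11/2, 296/109) = 5.5 servings → $4.12.
carrots only: max(11/4, 296/6) = 49.33 servings → $17.27.
avocado + broccoli with both tight: 0.7931 servings and 3.517 servings → $4.66.
avocado + bell pepper with both tight: 1.174 servings and 2.565 servings → $3.10.
avocado + carrots with both targets exact would need a negative amount; discard.
broccoli + bell pepper: intersection lies outside the first quadrant.
broccoli + carrots with both tight: 3.583 servings and 0.9583 servings → $4.28.
bell pepper + carrots with both tight: 2.637 servings and 1.432 servings → $2.48.
So the least-cost plan costs $2.48.

$2.48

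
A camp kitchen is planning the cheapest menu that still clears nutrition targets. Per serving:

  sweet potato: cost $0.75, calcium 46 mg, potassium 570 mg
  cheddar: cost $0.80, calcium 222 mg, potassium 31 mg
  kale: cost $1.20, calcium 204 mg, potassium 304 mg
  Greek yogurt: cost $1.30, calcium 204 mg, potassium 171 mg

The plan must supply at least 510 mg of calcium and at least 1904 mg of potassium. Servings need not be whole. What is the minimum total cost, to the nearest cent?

Minimising a linear cost over {calcium ≥ 510, potassium ≥ 1904, servings ≥ 0} — the optimum is at a vertex, using one or two foods.
sweet potato only: max(510/46, 1904/570) = 11.09 servings → $8.32.
cheddar only: max(510/222, 1904/31) = 61.42 servings → $49.14.
kale only: max(510/204, 1904/304) = 6.263 servings → $7.52.
Greek yogurt only: max(510/204, 1904/171) = 11.13 servings → $14.47.
sweet potato + cheddar with both tight: 3.252 servings and 1.623 servings → $3.74.
sweet potato + kale with both tight: 2.281 servings and 1.986 servings → $4.09.
sweet potato + Greek yogurt with both tight: 2.778 servings and 1.874 servings → $4.52.
cheddar + kale: the both-tight solution has a negative serving — not a feasible corner.
cheddar + Greek yogurt: intersection lies outside the first quadrant.
kale + Greek yogurt with both targets exact would need a negative amount; discard.
The minimum over all feasible corners is $3.74.

$3.74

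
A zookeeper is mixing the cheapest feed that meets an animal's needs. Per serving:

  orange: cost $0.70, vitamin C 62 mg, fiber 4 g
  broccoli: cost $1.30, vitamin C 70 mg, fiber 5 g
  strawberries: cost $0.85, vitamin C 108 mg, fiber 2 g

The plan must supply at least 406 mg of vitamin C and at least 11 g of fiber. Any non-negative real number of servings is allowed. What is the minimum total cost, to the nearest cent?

$3.45

At the optimum either one food covers both requirements or two foods hit both targets exactly; no other combination can be cheaper.
orange only: max(406/62, 11/4) = 6.548 servings → $4.58.
broccoli only: max(406/70, 11/5) = 5.8 servings → $7.54.
strawberries only: max(406/108, 11/2) = 5.5 servings → $4.67.
orange + broccoli with both targets exact would need a negative amount; discard.
orange + strawberries with both tight: 1.221 servings and 3.058 servings → $3.45.
broccoli + strawberries with both tight: 0.94 servings and 3.15 servings → $3.90.
So the least-cost plan costs $3.45.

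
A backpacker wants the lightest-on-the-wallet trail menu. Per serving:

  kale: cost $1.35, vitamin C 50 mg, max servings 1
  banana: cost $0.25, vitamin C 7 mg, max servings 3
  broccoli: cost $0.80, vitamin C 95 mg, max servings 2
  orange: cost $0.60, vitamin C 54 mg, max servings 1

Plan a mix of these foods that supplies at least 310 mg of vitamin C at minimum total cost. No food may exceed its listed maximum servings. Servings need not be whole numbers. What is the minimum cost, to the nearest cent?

$4.12

Cost per mg of vitamin C: broccoli $0.0084, orange $0.0111, kale $0.0270, banana $0.0357.
Take 2 servings of broccoli: +190.0 mg vitamin C for $1.60 (total $1.60, still need 120.0 mg).
Take 1 serving of orange: +54.0 mg vitamin C for $0.60 (total $2.20, still need 66.0 mg).
Take 1 serving of kale: +50.0 mg vitamin C for $1.35 (total $3.55, still need 16.0 mg).
Take 2.286 servings of banana: +16.0 mg vitamin C for $0.57 (total $4.12, still need 0.0 mg).
Greedy by cheapest-per-mg is optimal for a single linear constraint, so the minimum cost is $4.12.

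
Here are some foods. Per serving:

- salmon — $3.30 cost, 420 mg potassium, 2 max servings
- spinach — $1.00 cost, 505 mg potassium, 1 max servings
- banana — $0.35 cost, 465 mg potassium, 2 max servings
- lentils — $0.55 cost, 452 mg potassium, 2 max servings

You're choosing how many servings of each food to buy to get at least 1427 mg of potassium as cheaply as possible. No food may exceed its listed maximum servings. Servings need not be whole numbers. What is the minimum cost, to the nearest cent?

Cost per mg of potassium: banana $0.0008, lentils $0.0012, spinach $0.0020, salmon $0.0079.
Take 2 servings of banana: +930.0 mg potassium for $0.70 (total $0.70, still need 497.0 mg).
Take 1.1 servings of lentils: +497.0 mg potassium for $0.60 (total $1.30, still need 0.0 mg).
Filling from the cheapest source first is optimal under one linear minimum: $1.30.

$1.30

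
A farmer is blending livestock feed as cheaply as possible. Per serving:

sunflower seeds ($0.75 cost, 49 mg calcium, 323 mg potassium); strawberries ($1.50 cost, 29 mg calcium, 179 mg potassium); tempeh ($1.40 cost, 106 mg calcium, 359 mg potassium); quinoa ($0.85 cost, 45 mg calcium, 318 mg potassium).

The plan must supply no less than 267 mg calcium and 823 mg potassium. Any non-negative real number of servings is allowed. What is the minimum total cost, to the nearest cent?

$3.53

A basic optimal solution has at most two foods positive. Try each food alone and each pair with both targets met exactly.
sunflower seeds only: max(267/49, 823/323) = 5.449 servings → $4.09.
strawberries only: max(267/29, 823/179) = 9.207 servings → $13.81.
tempeh only: max(267/106, 823/359) = 2.519 servings → $3.53.
quinoa only: max(267/45, 823/318) = 5.933 servings → $5.04.
sunflower seeds + strawberries with both targets exact would need a negative amount; discard.
sunflower seeds + tempeh with both targets exact would need a negative amount; discard.
sunflower seeds + quinoa: the both-tight solution has a negative serving — not a feasible corner.
strawberries + tempeh with both targets exact would need a negative amount; discard.
strawberries + quinoa: intersection lies outside the first quadrant.
tempeh + quinoa: intersection lies outside the first quadrant.
So the least-cost plan costs $3.53.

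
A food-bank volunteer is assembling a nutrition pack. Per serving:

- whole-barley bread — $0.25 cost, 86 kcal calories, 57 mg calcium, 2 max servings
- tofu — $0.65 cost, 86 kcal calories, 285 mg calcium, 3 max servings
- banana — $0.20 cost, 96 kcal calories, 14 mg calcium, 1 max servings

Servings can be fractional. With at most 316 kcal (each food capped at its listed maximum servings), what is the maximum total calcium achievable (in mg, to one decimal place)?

893.4 mg

Calcium per kcal: tofu 3.314, whole-barley bread 0.6628, banana 0.1458.
Take 3 servings of tofu: uses 258 kcal, +855.0 mg calcium (running total 855.0 mg).
Take 0.6744 servings of whole-barley bread: uses 58 kcal, +38.4 mg calcium (running total 893.4 mg).
Greedy by best ratio exhausts the calories allowance optimally: 893.4 mg.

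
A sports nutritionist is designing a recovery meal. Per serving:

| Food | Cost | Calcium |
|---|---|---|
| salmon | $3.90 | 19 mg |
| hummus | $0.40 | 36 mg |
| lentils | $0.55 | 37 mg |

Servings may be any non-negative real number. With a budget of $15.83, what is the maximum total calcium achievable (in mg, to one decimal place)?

1424.7 mg

Calcium per dollar: hummus 90, lentils 67.27, salmon 4.872.
With no serving limits, spend the whole cost allowance on hummus: $15.83 / $0.40 × 36 mg = 1424.7 mg.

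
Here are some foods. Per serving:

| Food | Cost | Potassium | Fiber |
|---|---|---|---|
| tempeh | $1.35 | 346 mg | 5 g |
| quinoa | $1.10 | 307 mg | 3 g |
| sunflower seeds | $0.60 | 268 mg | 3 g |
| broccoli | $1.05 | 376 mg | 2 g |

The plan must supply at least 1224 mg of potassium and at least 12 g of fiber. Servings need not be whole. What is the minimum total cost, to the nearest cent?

This is a tiny linear program; its minimum lies at a vertex of the feasible set. List the vertices and price them.
tempeh only: max(1224/346, 12/5) = 3.538 servings → $4.78.
quinoa only: max(1224/307, 12/3) = 4 servings → $4.40.
sunflower seeds only: max(1224/268, 12/3) = 4.567 servings → $2.74.
broccoli only: max(1224/376, 12/2) = 6 servings → $6.30.
tempeh + quinoa with both tight: 0.02414 servings and 3.96 servings → $4.39.
tempeh + sunflower seeds: intersection lies outside the first quadrant.
tempeh + broccoli with both tight: 1.737 servings and 1.657 servings → $4.08.
quinoa + sunflower seeds with both tight: 3.897 servings and 0.1026 servings → $4.35.
quinoa + broccoli: the both-tight solution has a negative serving — not a feasible corner.
sunflower seeds + broccoli with both tight: 3.486 servings and 0.7703 servings → $2.90.
Cheapest feasible corner: $2.74.

$2.74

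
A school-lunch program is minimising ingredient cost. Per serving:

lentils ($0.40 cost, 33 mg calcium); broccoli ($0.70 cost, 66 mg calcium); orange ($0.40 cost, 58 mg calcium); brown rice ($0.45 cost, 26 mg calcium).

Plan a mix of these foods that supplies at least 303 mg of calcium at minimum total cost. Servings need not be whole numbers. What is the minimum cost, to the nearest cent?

Cost per mg of calcium: orange $0.0069, broccoli $0.0106, lentils $0.0121, brown rice $0.0173.
With no serving limits, use only orange: 303 mg / 58 mg = 5.224 servings × $0.40 = $2.09.

$2.09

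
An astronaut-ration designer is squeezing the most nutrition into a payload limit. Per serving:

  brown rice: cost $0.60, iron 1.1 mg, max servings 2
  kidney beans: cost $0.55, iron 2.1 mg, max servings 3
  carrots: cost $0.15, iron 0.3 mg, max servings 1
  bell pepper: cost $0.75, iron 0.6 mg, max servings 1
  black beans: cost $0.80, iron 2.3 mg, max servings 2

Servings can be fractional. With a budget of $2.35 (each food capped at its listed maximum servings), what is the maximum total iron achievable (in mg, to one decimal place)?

Iron per dollar: kidney beans 3.818, black beans 2.875, carrots 2, brown rice 1.833, bell pepper 0.8.
Take 3 servings of kidney beans: spends $1.65, +6.3 mg iron (running total 6.3 mg).
Take 0.875 servings of black beans: spends $0.70, +2.0 mg iron (running total 8.3 mg).
Filling greedily by iron-per-dollar is optimal for one linear limit, giving 8.3 mg.

8.3 mg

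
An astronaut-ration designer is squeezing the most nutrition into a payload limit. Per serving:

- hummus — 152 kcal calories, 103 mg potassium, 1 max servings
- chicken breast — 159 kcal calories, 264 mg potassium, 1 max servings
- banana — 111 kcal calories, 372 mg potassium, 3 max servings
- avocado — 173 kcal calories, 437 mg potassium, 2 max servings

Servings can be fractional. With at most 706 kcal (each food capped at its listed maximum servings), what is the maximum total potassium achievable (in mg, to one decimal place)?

2034.8 mg

Potassium per kcal: banana 3.351, avocado 2.526, chicken breast 1.66, hummus 0.6776.
Take 3 servings of banana: uses 333 kcal, +1116.0 mg potassium (running total 1116.0 mg).
Take 2 servings of avocado: uses 346 kcal, +874.0 mg potassium (running total 1990.0 mg).
Take 0.1698 servings of chicken breast: uses 27 kcal, +44.8 mg potassium (running total 2034.8 mg).
Greedy by best ratio exhausts the calories allowance optimally: 2034.8 mg.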